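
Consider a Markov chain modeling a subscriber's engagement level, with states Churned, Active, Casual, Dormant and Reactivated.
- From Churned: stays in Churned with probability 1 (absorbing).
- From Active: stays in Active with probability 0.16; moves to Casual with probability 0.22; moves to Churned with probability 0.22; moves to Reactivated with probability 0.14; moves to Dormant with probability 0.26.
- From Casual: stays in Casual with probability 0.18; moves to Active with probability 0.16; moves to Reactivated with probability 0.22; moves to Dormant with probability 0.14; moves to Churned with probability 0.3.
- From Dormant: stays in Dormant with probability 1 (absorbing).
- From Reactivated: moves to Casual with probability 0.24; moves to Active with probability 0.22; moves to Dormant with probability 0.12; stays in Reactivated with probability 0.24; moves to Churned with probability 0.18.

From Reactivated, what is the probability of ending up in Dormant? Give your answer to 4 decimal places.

Let h(s) be the probability of absorption at Dormant starting from transient state s. Then h(Dormant) = 1 and h(Churned) = 0. By first-step analysis:
h(Active) = 0.22·0 + 0.16·h(Active) + 0.22·h(Casual) + 0.26·1 + 0.14·h(Reactivated)
h(Casual) = 0.3·0 + 0.16·h(Active) + 0.18·h(Casual) + 0.14·1 + 0.22·h(Reactivated)
h(Reactivated) = 0.18·0 + 0.22·h(Active) + 0.24·h(Casual) + 0.12·1 + 0.24·h(Reactivated)
Solving: h(Active) = 0.4768, h(Casual) = 0.3749, h(Reactivated) = 0.4143.
Starting from Reactivated, the probability is 0.4143.

0.4143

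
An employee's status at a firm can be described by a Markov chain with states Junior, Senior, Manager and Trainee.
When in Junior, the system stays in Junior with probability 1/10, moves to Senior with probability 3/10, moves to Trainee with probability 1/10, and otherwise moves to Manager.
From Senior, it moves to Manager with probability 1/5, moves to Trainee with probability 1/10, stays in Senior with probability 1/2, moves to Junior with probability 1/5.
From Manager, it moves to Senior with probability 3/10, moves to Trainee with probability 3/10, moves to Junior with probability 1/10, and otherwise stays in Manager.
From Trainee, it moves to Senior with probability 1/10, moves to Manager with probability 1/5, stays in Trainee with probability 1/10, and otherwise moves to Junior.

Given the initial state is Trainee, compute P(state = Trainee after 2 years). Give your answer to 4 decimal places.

Propagate the distribution vector 2 years from Trainee.
After 0 years: (0.0000, 0.0000, 0.0000, 1.0000)
After 1 year: (0.6000, 0.1000, 0.2000, 0.1000)
After 2 years: (0.1600, 0.3000, 0.4000, 0.1400)
P(in Trainee after 2 years) = 0.1400

0.1400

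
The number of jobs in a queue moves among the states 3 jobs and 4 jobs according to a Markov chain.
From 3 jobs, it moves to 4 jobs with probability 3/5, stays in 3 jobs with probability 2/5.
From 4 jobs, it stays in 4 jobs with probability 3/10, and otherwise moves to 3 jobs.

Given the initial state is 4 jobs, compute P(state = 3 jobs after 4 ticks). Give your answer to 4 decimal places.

Propagate the distribution vector 4 ticks from 4 jobs.
After 0 ticks: (0.0000, 1.0000)
After 1 tick: (0.7000, 0.3000)
After 2 ticks: (0.4900, 0.5100)
After 3 ticks: (0.5530, 0.4470)
After 4 ticks: (0.5341, 0.4659)
P(in 3 jobs after 4 ticks) = 0.5341

0.5341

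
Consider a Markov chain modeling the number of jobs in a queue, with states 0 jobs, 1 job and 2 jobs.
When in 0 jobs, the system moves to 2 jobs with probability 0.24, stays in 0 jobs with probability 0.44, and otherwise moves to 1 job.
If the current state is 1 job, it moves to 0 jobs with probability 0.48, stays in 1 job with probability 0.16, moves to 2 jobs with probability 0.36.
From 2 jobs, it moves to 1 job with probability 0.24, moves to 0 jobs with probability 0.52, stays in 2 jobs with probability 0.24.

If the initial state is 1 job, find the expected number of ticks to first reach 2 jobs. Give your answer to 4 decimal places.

3.2828

Let t(s) be the expected number of ticks to first reach 2 jobs from state s, with t(2 jobs) = 0. Conditioning on the first tick:
t(0 jobs) = 1 + 0.44·t(0 jobs) + 0.32·t(1 job)
t(1 job) = 1 + 0.48·t(0 jobs) + 0.16·t(1 job)
Solving: t(0 jobs) = 3.6616, t(1 job) = 3.2828.
Expected ticks from 1 job to 2 jobs: 3.2828.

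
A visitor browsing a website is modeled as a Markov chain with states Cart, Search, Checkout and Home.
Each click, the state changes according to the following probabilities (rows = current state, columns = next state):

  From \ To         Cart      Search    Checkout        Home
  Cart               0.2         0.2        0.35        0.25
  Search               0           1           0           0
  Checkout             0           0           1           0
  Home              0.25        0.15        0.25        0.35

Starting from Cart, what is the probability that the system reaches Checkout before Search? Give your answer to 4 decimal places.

0.6339

Let h(s) be the probability of absorption at Checkout starting from transient state s. Then h(Checkout) = 1 and h(Search) = 0. By first-step analysis:
h(Cart) = 0.2·h(Cart) + 0.2·0 + 0.35·1 + 0.25·h(Home)
h(Home) = 0.25·h(Cart) + 0.15·0 + 0.25·1 + 0.35·h(Home)
Solving: h(Cart) = 0.6339, h(Home) = 0.6284.
Starting from Cart, the probability is 0.6339.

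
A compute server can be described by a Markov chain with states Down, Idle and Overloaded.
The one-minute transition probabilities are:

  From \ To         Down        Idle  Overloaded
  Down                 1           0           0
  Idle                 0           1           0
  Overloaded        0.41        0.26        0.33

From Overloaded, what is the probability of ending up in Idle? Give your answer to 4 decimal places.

0.3881

Let h(s) be the probability of absorption at Idle starting from transient state s. Then h(Idle) = 1 and h(Down) = 0. By first-step analysis:
h(Overloaded) = 0.41·0 + 0.26·1 + 0.33·h(Overloaded)
Solving: h(Overloaded) = 0.3881.
Starting from Overloaded, the probability is 0.3881.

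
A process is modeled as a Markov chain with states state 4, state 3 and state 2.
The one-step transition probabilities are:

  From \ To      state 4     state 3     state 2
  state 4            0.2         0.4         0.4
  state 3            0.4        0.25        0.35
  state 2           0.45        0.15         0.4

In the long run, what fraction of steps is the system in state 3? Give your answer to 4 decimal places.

Let the stationary distribution be π with π = πP and π_1 + π_2 + π_3 = 1.
π_1 = 0.2·π_1 + 0.4·π_2 + 0.45·π_3
π_2 = 0.4·π_1 + 0.25·π_2 + 0.15·π_3
Solving with the normalization constraint gives π = (0.3495, 0.2637, 0.3868).
So the stationary probability of state 3 is 0.2637.

0.2637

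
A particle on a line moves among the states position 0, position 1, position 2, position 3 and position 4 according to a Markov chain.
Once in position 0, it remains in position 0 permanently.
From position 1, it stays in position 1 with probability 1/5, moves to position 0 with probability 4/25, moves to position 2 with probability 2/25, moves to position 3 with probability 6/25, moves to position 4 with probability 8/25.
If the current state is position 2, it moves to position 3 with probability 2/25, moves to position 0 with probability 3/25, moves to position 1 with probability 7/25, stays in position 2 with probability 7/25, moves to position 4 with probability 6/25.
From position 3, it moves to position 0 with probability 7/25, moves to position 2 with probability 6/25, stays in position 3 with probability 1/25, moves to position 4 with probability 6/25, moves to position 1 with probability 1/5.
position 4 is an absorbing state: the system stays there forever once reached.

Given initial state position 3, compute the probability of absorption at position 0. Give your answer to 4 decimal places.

Let h(s) be the probability of absorption at position 0 starting from transient state s. Then h(position 0) = 1 and h(position 4) = 0. By first-step analysis:
h(position 1) = 0.16·1 + 0.2·h(position 1) + 0.08·h(position 2) + 0.24·h(position 3) + 0.32·0
h(position 2) = 0.12·1 + 0.28·h(position 1) + 0.28·h(position 2) + 0.08·h(position 3) + 0.24·0
h(position 3) = 0.28·1 + 0.2·h(position 1) + 0.24·h(position 2) + 0.04·h(position 3) + 0.24·0
Solving: h(position 1) = 0.3745, h(position 2) = 0.3635, h(position 3) = 0.4606.
Starting from position 3, the probability is 0.4606.

0.4606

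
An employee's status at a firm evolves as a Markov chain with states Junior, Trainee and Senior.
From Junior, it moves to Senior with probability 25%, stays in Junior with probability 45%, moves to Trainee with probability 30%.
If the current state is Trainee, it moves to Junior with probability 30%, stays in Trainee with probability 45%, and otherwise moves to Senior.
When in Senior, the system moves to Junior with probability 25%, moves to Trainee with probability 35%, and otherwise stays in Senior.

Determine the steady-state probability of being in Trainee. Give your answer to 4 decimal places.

Let the stationary distribution be π with π = πP and π_1 + π_2 + π_3 = 1.
π_1 = 0.45·π_1 + 0.3·π_2 + 0.25·π_3
π_2 = 0.3·π_1 + 0.45·π_2 + 0.35·π_3
Solving with the normalization constraint gives π = (0.3356, 0.3702, 0.2941).
So the stationary probability of Trainee is 0.3702.

0.3702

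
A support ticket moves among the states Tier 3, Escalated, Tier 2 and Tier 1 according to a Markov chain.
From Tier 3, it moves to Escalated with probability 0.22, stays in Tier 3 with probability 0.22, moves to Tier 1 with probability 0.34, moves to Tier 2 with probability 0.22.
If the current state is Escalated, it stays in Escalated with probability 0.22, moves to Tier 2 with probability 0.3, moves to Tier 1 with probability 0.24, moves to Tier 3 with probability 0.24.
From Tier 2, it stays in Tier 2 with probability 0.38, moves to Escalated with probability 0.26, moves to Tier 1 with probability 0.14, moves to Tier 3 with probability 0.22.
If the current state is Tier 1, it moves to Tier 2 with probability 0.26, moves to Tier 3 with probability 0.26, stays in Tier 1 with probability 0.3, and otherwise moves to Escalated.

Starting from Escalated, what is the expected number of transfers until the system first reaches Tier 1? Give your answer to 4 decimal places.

Let t(s) be the expected number of transfers to first reach Tier 1 from state s, with t(Tier 1) = 0. Conditioning on the first transfer:
t(Tier 3) = 1 + 0.22·t(Tier 3) + 0.22·t(Escalated) + 0.22·t(Tier 2)
t(Escalated) = 1 + 0.24·t(Tier 3) + 0.22·t(Escalated) + 0.3·t(Tier 2)
t(Tier 2) = 1 + 0.22·t(Tier 3) + 0.26·t(Escalated) + 0.38·t(Tier 2)
Solving: t(Tier 3) = 3.8450, t(Escalated) = 4.3045, t(Tier 2) = 4.7824.
Expected transfers from Escalated to Tier 1: 4.3045.

4.3045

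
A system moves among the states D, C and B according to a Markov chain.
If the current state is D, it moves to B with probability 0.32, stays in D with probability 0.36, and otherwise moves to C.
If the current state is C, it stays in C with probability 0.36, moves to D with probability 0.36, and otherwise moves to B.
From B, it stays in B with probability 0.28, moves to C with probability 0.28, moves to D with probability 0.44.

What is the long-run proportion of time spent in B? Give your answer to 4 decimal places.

0.2953

Let the stationary distribution be π with π = πP and π_1 + π_2 + π_3 = 1.
π_1 = 0.36·π_1 + 0.36·π_2 + 0.44·π_3
π_2 = 0.32·π_1 + 0.36·π_2 + 0.28·π_3
Solving with the normalization constraint gives π = (0.3836, 0.3210, 0.2953).
So the stationary probability of B is 0.2953.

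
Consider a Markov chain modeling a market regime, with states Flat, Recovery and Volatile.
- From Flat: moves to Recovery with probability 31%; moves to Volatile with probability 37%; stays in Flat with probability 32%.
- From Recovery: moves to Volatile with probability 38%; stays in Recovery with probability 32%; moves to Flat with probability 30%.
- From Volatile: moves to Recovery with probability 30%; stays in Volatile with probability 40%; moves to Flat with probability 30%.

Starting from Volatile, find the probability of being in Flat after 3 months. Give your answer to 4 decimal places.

0.3061

Propagate the distribution vector 3 months from Volatile.
After 0 months: (0.0000, 0.0000, 1.0000)
After 1 month: (0.3000, 0.3000, 0.4000)
After 2 months: (0.3060, 0.3090, 0.3850)
After 3 months: (0.3061, 0.3092, 0.3846)
P(in Flat after 3 months) = 0.3061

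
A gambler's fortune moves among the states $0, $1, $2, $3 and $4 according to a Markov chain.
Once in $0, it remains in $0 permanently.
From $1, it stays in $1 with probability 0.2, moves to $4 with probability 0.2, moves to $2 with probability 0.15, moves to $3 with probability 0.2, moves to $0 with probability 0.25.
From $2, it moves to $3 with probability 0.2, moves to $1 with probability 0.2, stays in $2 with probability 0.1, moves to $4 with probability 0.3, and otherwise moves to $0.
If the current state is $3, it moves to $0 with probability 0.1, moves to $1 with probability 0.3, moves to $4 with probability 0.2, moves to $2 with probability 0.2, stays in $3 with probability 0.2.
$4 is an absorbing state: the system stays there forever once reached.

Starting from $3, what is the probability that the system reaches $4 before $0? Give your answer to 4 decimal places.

0.5824

Let h(s) be the probability of absorption at $4 starting from transient state s. Then h($4) = 1 and h($0) = 0. By first-step analysis:
h($1) = 0.25·0 + 0.2·h($1) + 0.15·h($2) + 0.2·h($3) + 0.2·1
h($2) = 0.2·0 + 0.2·h($1) + 0.1·h($2) + 0.2·h($3) + 0.3·1
h($3) = 0.1·0 + 0.3·h($1) + 0.2·h($2) + 0.2·h($3) + 0.2·1
Solving: h($1) = 0.5033, h($2) = 0.5746, h($3) = 0.5824.
Starting from $3, the probability is 0.5824.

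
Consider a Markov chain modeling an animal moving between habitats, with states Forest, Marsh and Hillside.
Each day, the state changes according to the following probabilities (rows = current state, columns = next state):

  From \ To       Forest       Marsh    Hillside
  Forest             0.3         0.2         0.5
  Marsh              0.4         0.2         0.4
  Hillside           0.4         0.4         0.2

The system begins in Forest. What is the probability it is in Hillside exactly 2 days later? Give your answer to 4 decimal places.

0.3300

Sum over the intermediate state after 1 day:
P = P(Forest→Forest)·P(Forest→Hillside) + P(Forest→Marsh)·P(Marsh→Hillside) + P(Forest→Hillside)·P(Hillside→Hillside)
  = 0.3×0.5 + 0.2×0.4 + 0.5×0.2
  = 0.1500 + 0.0800 + 0.1000 = 0.3300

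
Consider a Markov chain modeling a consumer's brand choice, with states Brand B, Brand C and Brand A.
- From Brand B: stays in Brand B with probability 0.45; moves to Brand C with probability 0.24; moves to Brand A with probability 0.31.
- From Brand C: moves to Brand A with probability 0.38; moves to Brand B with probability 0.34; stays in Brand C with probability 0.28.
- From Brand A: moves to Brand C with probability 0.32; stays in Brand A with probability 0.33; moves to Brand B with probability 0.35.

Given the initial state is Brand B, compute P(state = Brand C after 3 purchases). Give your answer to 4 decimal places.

Propagate the distribution vector 3 purchases from Brand B.
After 0 purchases: (1.0000, 0.0000, 0.0000)
After 1 purchase: (0.4500, 0.2400, 0.3100)
After 2 purchases: (0.3926, 0.2744, 0.3330)
After 3 purchases: (0.3865, 0.2776, 0.3359)
P(in Brand C after 3 purchases) = 0.2776

0.2776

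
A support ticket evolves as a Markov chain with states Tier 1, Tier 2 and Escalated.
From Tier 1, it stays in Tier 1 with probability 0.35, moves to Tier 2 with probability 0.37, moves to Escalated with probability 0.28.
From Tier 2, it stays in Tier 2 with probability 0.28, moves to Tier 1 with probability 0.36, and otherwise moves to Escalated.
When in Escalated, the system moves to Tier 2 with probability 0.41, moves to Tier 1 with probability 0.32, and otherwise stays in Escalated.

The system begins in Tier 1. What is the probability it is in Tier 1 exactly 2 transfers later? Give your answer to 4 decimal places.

0.3453

Sum over the intermediate state after 1 transfer:
P = P(Tier 1→Tier 1)·P(Tier 1→Tier 1) + P(Tier 1→Tier 2)·P(Tier 2→Tier 1) + P(Tier 1→Escalated)·P(Escalated→Tier 1)
  = 0.35×0.35 + 0.37×0.36 + 0.28×0.32
  = 0.1225 + 0.1332 + 0.0896 = 0.3453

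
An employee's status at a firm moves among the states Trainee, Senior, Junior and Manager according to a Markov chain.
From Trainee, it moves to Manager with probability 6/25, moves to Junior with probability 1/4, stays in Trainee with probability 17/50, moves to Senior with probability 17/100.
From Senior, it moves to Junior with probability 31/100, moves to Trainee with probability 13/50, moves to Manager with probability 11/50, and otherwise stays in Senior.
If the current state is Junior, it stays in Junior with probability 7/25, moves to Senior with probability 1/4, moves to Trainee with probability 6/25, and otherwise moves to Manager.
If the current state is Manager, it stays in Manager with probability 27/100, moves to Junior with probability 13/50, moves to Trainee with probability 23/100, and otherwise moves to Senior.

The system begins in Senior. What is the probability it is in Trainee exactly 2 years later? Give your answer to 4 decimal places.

Propagate the distribution vector 2 years from Senior.
After 0 years: (0.0000, 1.0000, 0.0000, 0.0000)
After 1 year: (0.2600, 0.2100, 0.3100, 0.2200)
After 2 years: (0.2680, 0.2186, 0.2741, 0.2393)
P(in Trainee after 2 years) = 0.2680

0.2680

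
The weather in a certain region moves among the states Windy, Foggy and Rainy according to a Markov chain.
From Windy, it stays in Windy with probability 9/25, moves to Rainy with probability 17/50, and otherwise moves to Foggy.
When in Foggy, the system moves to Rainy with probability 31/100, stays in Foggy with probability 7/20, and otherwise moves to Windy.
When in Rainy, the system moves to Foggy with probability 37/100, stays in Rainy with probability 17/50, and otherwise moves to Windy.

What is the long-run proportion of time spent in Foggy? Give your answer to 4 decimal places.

Let the stationary distribution be π with π = πP and π_1 + π_2 + π_3 = 1.
π_1 = 0.36·π_1 + 0.34·π_2 + 0.29·π_3
π_2 = 0.3·π_1 + 0.35·π_2 + 0.37·π_3
Solving with the normalization constraint gives π = (0.3301, 0.3401, 0.3298).
So the stationary probability of Foggy is 0.3401.

0.3401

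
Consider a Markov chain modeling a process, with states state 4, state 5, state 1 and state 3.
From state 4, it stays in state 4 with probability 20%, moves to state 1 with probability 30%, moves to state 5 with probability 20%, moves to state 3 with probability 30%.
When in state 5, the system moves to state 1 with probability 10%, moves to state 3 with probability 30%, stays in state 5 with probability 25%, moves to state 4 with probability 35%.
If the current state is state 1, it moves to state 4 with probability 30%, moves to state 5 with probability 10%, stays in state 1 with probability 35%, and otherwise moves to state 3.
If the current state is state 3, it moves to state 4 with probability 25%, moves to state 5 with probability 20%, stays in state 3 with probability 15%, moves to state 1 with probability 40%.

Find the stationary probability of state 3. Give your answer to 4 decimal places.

Let the stationary distribution be π with π = πP and π_1 + π_2 + π_3 + π_4 = 1.
π_1 = 0.2·π_1 + 0.35·π_2 + 0.3·π_3 + 0.25·π_4
π_2 = 0.2·π_1 + 0.25·π_2 + 0.1·π_3 + 0.2·π_4
π_3 = 0.3·π_1 + 0.1·π_2 + 0.35·π_3 + 0.4·π_4
Solving with the normalization constraint gives π = (0.2696, 0.1785, 0.3043, 0.2476).
So the stationary probability of state 3 is 0.2476.

0.2476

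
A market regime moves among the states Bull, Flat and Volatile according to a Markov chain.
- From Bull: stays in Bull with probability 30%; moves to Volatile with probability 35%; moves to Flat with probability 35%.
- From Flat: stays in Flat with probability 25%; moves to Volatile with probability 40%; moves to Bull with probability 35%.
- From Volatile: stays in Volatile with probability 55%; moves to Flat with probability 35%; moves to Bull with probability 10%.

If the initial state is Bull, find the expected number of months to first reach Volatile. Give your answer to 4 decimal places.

Let t(s) be the expected number of months to first reach Volatile from state s, with t(Volatile) = 0. Conditioning on the first month:
t(Bull) = 1 + 0.3·t(Bull) + 0.35·t(Flat)
t(Flat) = 1 + 0.35·t(Bull) + 0.25·t(Flat)
Solving: t(Bull) = 2.7329, t(Flat) = 2.6087.
Expected months from Bull to Volatile: 2.7329.

2.7329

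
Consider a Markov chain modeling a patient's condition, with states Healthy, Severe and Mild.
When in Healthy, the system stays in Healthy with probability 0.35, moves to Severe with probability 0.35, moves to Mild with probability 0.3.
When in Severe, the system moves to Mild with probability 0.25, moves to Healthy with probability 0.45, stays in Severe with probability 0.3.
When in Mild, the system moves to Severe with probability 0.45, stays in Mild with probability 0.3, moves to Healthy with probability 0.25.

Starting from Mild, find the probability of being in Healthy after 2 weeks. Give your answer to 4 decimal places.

Sum over the intermediate state after 1 week:
P = P(Mild→Healthy)·P(Healthy→Healthy) + P(Mild→Severe)·P(Severe→Healthy) + P(Mild→Mild)·P(Mild→Healthy)
  = 0.25×0.35 + 0.45×0.45 + 0.3×0.25
  = 0.0875 + 0.2025 + 0.0750 = 0.3650

0.3650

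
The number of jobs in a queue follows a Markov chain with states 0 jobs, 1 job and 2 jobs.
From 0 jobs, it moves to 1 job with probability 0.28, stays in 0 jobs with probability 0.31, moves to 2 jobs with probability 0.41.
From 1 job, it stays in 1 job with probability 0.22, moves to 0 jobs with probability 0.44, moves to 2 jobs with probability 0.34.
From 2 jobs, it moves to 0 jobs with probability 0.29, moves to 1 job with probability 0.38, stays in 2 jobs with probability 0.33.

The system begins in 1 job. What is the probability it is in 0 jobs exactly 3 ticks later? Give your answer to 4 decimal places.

Propagate the distribution vector 3 ticks from 1 job.
After 0 ticks: (0.0000, 1.0000, 0.0000)
After 1 tick: (0.4400, 0.2200, 0.3400)
After 2 ticks: (0.3318, 0.3008, 0.3674)
After 3 ticks: (0.3418, 0.2987, 0.3596)
P(in 0 jobs after 3 ticks) = 0.3418

0.3418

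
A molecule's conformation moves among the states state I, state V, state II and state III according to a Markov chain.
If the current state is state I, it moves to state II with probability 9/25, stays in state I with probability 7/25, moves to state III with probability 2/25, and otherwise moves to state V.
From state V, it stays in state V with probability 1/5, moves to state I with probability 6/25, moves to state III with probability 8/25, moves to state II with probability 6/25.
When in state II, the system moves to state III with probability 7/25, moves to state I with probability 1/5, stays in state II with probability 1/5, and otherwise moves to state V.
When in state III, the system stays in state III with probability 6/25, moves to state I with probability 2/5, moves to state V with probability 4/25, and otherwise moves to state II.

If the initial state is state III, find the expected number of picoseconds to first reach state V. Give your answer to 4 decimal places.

Let t(s) be the expected number of picoseconds to first reach state V from state s, with t(state V) = 0. Conditioning on the first picosecond:
t(state I) = 1 + 0.28·t(state I) + 0.36·t(state II) + 0.08·t(state III)
t(state II) = 1 + 0.2·t(state I) + 0.2·t(state II) + 0.28·t(state III)
t(state III) = 1 + 0.4·t(state I) + 0.2·t(state II) + 0.24·t(state III)
Solving: t(state I) = 3.6784, t(state II) = 3.6433, t(state III) = 4.2105.
Expected picoseconds from state III to state V: 4.2105.

4.2105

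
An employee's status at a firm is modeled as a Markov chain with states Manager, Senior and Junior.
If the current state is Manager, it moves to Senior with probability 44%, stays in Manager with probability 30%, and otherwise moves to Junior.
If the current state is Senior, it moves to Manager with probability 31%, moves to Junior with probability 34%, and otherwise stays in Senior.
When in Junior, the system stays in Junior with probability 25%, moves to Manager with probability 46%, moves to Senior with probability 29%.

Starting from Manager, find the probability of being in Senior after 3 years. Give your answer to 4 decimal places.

Propagate the distribution vector 3 years from Manager.
After 0 years: (1.0000, 0.0000, 0.0000)
After 1 year: (0.3000, 0.4400, 0.2600)
After 2 years: (0.3460, 0.3614, 0.2926)
After 3 years: (0.3504, 0.3636, 0.2860)
P(in Senior after 3 years) = 0.3636

0.3636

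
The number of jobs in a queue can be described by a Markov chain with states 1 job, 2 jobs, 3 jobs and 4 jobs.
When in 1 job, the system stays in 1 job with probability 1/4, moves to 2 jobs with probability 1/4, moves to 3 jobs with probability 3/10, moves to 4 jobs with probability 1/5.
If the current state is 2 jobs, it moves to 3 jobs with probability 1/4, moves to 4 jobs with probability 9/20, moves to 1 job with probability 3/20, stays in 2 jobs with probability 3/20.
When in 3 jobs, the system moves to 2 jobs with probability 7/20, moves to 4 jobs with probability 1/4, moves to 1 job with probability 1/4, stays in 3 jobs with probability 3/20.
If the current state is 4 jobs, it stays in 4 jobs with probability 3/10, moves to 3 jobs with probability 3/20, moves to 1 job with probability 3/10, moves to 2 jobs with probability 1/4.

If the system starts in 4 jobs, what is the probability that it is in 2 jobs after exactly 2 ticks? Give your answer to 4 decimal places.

Propagate the distribution vector 2 ticks from 4 jobs.
After 0 ticks: (0.0000, 0.0000, 0.0000, 1.0000)
After 1 tick: (0.3000, 0.2500, 0.1500, 0.3000)
After 2 ticks: (0.2400, 0.2400, 0.2200, 0.3000)
P(in 2 jobs after 2 ticks) = 0.2400

0.2400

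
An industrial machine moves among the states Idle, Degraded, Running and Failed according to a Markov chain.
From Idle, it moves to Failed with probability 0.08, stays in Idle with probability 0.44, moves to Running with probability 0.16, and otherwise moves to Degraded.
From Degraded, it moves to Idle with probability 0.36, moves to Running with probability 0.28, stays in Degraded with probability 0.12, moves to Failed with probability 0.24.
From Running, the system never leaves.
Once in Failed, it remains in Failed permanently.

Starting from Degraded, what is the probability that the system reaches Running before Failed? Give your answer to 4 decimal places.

0.5678

Let h(s) be the probability of absorption at Running starting from transient state s. Then h(Running) = 1 and h(Failed) = 0. By first-step analysis:
h(Idle) = 0.44·h(Idle) + 0.32·h(Degraded) + 0.16·1 + 0.08·0
h(Degraded) = 0.36·h(Idle) + 0.12·h(Degraded) + 0.28·1 + 0.24·0
Solving: h(Idle) = 0.6102, h(Degraded) = 0.5678.
Starting from Degraded, the probability is 0.5678.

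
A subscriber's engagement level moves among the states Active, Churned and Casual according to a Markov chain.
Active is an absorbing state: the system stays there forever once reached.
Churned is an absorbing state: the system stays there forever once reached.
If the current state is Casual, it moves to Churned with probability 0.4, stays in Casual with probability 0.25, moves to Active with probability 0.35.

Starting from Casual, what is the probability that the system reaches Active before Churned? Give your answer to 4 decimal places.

0.4667

Let h(s) be the probability of absorption at Active starting from transient state s. Then h(Active) = 1 and h(Churned) = 0. By first-step analysis:
h(Casual) = 0.35·1 + 0.4·0 + 0.25·h(Casual)
Solving: h(Casual) = 0.4667.
Starting from Casual, the probability is 0.4667.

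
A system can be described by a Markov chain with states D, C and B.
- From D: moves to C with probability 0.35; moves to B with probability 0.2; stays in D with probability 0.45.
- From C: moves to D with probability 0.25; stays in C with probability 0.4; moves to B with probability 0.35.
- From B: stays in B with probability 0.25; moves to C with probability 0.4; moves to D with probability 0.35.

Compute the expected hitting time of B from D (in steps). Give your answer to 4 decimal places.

3.9175

Let t(s) be the expected number of steps to first reach B from state s, with t(B) = 0. Conditioning on the first step:
t(D) = 1 + 0.45·t(D) + 0.35·t(C)
t(C) = 1 + 0.25·t(D) + 0.4·t(C)
Solving: t(D) = 3.9175, t(C) = 3.2990.
Expected steps from D to B: 3.9175.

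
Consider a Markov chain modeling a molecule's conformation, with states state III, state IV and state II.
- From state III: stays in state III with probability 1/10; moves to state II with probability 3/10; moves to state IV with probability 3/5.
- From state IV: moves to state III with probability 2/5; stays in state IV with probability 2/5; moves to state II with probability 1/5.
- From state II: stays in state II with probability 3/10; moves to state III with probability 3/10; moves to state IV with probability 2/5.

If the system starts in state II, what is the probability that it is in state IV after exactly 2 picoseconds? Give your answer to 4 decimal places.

0.4600

Sum over the intermediate state after 1 picosecond:
P = P(state II→state III)·P(state III→state IV) + P(state II→state IV)·P(state IV→state IV) + P(state II→state II)·P(state II→state IV)
  = 0.3×0.6 + 0.4×0.4 + 0.3×0.4
  = 0.1800 + 0.1600 + 0.1200 = 0.4600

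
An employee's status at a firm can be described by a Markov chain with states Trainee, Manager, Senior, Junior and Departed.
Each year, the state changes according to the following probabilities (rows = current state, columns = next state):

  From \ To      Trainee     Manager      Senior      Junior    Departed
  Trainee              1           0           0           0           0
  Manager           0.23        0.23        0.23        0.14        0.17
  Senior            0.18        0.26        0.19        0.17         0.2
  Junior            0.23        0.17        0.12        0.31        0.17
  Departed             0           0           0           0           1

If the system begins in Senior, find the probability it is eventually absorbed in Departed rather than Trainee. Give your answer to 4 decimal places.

0.4819

Let h(s) be the probability of absorption at Departed starting from transient state s. Then h(Departed) = 1 and h(Trainee) = 0. By first-step analysis:
h(Manager) = 0.23·0 + 0.23·h(Manager) + 0.23·h(Senior) + 0.14·h(Junior) + 0.17·1
h(Senior) = 0.18·0 + 0.26·h(Manager) + 0.19·h(Senior) + 0.17·h(Junior) + 0.2·1
h(Junior) = 0.23·0 + 0.17·h(Manager) + 0.12·h(Senior) + 0.31·h(Junior) + 0.17·1
Solving: h(Manager) = 0.4447, h(Senior) = 0.4819, h(Junior) = 0.4398.
Starting from Senior, the probability is 0.4819.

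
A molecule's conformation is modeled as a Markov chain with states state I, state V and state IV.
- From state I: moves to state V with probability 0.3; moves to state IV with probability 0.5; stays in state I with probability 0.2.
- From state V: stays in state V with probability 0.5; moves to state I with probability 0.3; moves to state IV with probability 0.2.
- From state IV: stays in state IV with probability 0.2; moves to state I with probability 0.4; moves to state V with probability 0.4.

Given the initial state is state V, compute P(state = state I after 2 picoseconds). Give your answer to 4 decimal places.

Sum over the intermediate state after 1 picosecond:
P = P(state V→state I)·P(state I→state I) + P(state V→state V)·P(state V→state I) + P(state V→state IV)·P(state IV→state I)
  = 0.3×0.2 + 0.5×0.3 + 0.2×0.4
  = 0.0600 + 0.1500 + 0.0800 = 0.2900

0.2900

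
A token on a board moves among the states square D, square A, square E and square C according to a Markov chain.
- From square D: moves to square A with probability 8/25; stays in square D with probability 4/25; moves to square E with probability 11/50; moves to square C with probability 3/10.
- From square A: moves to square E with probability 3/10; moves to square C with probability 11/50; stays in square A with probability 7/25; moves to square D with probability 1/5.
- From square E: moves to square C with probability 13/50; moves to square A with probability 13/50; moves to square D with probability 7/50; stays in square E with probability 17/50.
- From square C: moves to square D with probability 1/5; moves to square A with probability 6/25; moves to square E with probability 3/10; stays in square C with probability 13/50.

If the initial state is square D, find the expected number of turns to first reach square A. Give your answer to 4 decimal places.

3.5555

Let t(s) be the expected number of turns to first reach square A from state s, with t(square A) = 0. Conditioning on the first turn:
t(square D) = 1 + 0.16·t(square D) + 0.22·t(square E) + 0.3·t(square C)
t(square E) = 1 + 0.14·t(square D) + 0.34·t(square E) + 0.26·t(square C)
t(square C) = 1 + 0.2·t(square D) + 0.3·t(square E) + 0.26·t(square C)
Solving: t(square D) = 3.5555, t(square E) = 3.7847, t(square C) = 3.8466.
Expected turns from square D to square A: 3.5555.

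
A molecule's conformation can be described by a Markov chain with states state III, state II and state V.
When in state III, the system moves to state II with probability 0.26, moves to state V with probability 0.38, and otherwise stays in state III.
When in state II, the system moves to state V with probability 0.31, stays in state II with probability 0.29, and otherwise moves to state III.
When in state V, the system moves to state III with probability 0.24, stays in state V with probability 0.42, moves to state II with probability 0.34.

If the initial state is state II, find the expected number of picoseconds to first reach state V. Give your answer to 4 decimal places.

Let t(s) be the expected number of picoseconds to first reach state V from state s, with t(state V) = 0. Conditioning on the first picosecond:
t(state III) = 1 + 0.36·t(state III) + 0.26·t(state II)
t(state II) = 1 + 0.4·t(state III) + 0.29·t(state II)
Solving: t(state III) = 2.7683, t(state II) = 2.9680.
Expected picoseconds from state II to state V: 2.9680.

2.9680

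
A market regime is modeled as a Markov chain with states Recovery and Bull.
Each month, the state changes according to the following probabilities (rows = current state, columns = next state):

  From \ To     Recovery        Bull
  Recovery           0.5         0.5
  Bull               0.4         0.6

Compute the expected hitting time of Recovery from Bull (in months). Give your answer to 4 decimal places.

Let t(s) be the expected number of months to first reach Recovery from state s, with t(Recovery) = 0. Conditioning on the first month:
t(Bull) = 1 + 0.6·t(Bull)
Solving: t(Bull) = 2.5000.
Expected months from Bull to Recovery: 2.5000.

2.5000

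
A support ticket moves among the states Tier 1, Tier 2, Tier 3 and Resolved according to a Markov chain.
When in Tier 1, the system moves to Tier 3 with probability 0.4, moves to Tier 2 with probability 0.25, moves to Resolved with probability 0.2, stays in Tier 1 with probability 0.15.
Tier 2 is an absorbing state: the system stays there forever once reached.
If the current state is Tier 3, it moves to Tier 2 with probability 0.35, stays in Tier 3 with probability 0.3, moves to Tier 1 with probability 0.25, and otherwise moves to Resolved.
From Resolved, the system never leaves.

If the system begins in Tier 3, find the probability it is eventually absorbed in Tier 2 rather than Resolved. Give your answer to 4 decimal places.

Let h(s) be the probability of absorption at Tier 2 starting from transient state s. Then h(Tier 2) = 1 and h(Resolved) = 0. By first-step analysis:
h(Tier 1) = 0.15·h(Tier 1) + 0.25·1 + 0.4·h(Tier 3) + 0.2·0
h(Tier 3) = 0.25·h(Tier 1) + 0.35·1 + 0.3·h(Tier 3) + 0.1·0
Solving: h(Tier 1) = 0.6364, h(Tier 3) = 0.7273.
Starting from Tier 3, the probability is 0.7273.

0.7273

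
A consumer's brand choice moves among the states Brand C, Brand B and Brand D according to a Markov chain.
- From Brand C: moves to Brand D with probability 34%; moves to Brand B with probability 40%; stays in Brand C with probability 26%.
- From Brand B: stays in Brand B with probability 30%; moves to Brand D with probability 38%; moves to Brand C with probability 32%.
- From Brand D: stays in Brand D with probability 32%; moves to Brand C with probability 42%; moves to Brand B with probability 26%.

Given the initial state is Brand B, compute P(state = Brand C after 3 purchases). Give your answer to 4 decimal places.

0.3341

Propagate the distribution vector 3 purchases from Brand B.
After 0 purchases: (0.0000, 1.0000, 0.0000)
After 1 purchase: (0.3200, 0.3000, 0.3800)
After 2 purchases: (0.3388, 0.3168, 0.3444)
After 3 purchases: (0.3341, 0.3201, 0.3458)
P(in Brand C after 3 purchases) = 0.3341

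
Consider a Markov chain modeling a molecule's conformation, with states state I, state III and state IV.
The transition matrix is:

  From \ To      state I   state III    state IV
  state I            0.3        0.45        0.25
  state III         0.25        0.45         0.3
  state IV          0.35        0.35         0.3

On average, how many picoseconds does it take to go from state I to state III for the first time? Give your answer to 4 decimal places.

2.3602

Let t(s) be the expected number of picoseconds to first reach state III from state s, with t(state III) = 0. Conditioning on the first picosecond:
t(state I) = 1 + 0.3·t(state I) + 0.25·t(state IV)
t(state IV) = 1 + 0.35·t(state I) + 0.3·t(state IV)
Solving: t(state I) = 2.3602, t(state IV) = 2.6087.
Expected picoseconds from state I to state III: 2.3602.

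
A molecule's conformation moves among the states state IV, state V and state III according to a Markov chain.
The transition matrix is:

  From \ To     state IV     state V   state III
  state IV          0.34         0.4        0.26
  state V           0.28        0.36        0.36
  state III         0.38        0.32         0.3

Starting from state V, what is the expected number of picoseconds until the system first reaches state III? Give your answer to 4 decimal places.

Let t(s) be the expected number of picoseconds to first reach state III from state s, with t(state III) = 0. Conditioning on the first picosecond:
t(state IV) = 1 + 0.34·t(state IV) + 0.4·t(state V)
t(state V) = 1 + 0.28·t(state IV) + 0.36·t(state V)
Solving: t(state IV) = 3.3505, t(state V) = 3.0284.
Expected picoseconds from state V to state III: 3.0284.

3.0284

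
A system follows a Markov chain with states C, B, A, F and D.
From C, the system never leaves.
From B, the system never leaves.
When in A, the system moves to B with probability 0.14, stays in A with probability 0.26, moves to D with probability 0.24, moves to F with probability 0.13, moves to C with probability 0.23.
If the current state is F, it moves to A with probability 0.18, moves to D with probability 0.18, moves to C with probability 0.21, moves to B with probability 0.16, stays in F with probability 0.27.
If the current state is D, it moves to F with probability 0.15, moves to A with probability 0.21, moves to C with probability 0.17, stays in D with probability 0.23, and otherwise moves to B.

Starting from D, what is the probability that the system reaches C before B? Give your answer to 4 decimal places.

0.4802

Let h(s) be the probability of absorption at C starting from transient state s. Then h(C) = 1 and h(B) = 0. By first-step analysis:
h(A) = 0.23·1 + 0.14·0 + 0.26·h(A) + 0.13·h(F) + 0.24·h(D)
h(F) = 0.21·1 + 0.16·0 + 0.18·h(A) + 0.27·h(F) + 0.18·h(D)
h(D) = 0.17·1 + 0.24·0 + 0.21·h(A) + 0.15·h(F) + 0.23·h(D)
Solving: h(A) = 0.5623, h(F) = 0.5447, h(D) = 0.4802.
Starting from D, the probability is 0.4802.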